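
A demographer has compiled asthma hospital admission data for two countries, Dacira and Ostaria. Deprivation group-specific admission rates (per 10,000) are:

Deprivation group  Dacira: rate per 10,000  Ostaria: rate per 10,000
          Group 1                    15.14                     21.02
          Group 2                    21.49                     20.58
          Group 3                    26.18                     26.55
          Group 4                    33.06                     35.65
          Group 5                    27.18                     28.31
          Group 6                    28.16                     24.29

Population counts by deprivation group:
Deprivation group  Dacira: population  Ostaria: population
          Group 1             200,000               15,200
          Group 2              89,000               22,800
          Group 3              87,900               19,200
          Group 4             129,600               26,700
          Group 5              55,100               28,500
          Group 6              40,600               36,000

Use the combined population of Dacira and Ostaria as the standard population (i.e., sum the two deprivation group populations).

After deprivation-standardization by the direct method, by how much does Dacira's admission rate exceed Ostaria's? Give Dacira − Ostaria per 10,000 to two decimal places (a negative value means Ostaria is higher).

Combined standard total = 750,600; weights = 0.2867, 0.1489, 0.1427, 0.2082, 0.1114, 0.1021.
Dacira: 0.2867×15.14 + 0.1489×21.49 + 0.1427×26.18 + 0.2082×33.06 + 0.1114×27.18 + 0.1021×28.16 = 24.0623 per 10,000.
Ostaria: 0.2867×21.02 + 0.1489×20.58 + 0.1427×26.55 + 0.2082×35.65 + 0.1114×28.31 + 0.1021×24.29 = 25.9356 per 10,000.
Difference = 24.0623 − 25.9356 = -1.8733.

-1.87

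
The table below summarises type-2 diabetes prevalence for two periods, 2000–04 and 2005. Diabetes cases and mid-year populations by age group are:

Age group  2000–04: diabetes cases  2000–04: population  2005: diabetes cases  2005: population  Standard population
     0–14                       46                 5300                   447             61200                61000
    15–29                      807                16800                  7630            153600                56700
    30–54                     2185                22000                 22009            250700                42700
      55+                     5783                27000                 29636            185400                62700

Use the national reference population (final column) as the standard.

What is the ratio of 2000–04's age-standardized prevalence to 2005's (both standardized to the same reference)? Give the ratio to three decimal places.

1.228

Age-specific rates per 1000 for 2000–04: 8.679, 48.036, 99.318, 214.185.
For 2005: 7.304, 49.674, 87.790, 159.849.
Standard total = 223100; weights = 0.2734, 0.2541, 0.1914, 0.2810.
2000–04: 0.2734×8.679 + 0.2541×48.036 + 0.1914×99.318 + 0.2810×214.185 = 93.7847 per 1000.
2005: 0.2734×7.304 + 0.2541×49.674 + 0.1914×87.790 + 0.2810×159.849 = 76.3481 per 1000.
Ratio = 93.7847 ÷ 76.3481 = 1.22838.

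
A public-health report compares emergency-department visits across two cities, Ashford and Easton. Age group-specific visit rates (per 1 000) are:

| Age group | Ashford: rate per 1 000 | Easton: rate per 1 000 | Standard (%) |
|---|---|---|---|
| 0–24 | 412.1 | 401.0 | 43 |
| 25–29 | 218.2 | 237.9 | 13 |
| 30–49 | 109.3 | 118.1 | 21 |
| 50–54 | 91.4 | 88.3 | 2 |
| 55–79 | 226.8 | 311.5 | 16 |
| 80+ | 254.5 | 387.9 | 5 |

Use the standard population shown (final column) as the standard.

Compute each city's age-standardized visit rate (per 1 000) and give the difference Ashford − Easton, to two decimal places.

-19.80

Standard weights: 0.43, 0.13, 0.21, 0.02, 0.16, 0.05.
Ashford: 0.4300×412.1 + 0.1300×218.2 + 0.2100×109.3 + 0.0200×91.4 + 0.1600×226.8 + 0.0500×254.5 = 279.3630 per 1 000.
Easton: 0.4300×401.0 + 0.1300×237.9 + 0.2100×118.1 + 0.0200×88.3 + 0.1600×311.5 + 0.0500×387.9 = 299.1590 per 1 000.
Difference = 279.3630 − 299.1590 = -19.7960.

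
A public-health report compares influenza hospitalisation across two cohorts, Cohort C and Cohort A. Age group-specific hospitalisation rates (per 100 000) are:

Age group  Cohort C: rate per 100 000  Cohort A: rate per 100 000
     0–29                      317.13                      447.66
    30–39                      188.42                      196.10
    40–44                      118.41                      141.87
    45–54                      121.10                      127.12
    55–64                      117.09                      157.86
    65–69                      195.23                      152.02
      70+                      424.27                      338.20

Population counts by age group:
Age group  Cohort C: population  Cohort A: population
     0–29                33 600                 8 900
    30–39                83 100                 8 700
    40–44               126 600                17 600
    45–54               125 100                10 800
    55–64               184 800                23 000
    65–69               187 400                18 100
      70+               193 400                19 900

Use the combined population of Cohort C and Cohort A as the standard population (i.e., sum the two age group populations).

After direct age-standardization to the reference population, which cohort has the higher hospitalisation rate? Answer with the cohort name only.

Cohort C

Combined standard total = 1 041 000; weights = 0.0408, 0.0882, 0.1385, 0.1305, 0.1996, 0.1974, 0.2049.
Cohort C: 0.0408×317.13 + 0.0882×188.42 + 0.1385×118.41 + 0.1305×121.10 + 0.1996×117.09 + 0.1974×195.23 + 0.2049×424.27 = 210.6196 per 100 000.
Cohort A: 0.0408×447.66 + 0.0882×196.10 + 0.1385×141.87 + 0.1305×127.12 + 0.1996×157.86 + 0.1974×152.02 + 0.2049×338.20 = 202.6343 per 100 000.
The crude rates (210.63 vs 211.89) would put Cohort A higher, but that reflects its age composition; once standardized to a common age structure, Cohort C has the higher underlying rate.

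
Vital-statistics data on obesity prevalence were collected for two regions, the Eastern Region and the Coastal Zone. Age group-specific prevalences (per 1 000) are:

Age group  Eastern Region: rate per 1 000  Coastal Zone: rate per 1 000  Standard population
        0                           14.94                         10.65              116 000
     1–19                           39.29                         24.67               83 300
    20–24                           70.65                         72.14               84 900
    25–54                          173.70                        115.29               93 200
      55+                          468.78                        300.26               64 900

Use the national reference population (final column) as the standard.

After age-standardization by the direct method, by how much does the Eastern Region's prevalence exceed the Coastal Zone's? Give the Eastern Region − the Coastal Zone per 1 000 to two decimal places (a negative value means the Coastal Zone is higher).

40.63

Standard total = 442 300; weights = 0.2623, 0.1883, 0.1920, 0.2107, 0.1467.
The Eastern Region: 0.2623×14.94 + 0.1883×39.29 + 0.1920×70.65 + 0.2107×173.70 + 0.1467×468.78 = 130.2662 per 1 000.
The Coastal Zone: 0.2623×10.65 + 0.1883×24.67 + 0.1920×72.14 + 0.2107×115.29 + 0.1467×300.26 = 89.6383 per 1 000.
Difference = 130.2662 − 89.6383 = 40.6280.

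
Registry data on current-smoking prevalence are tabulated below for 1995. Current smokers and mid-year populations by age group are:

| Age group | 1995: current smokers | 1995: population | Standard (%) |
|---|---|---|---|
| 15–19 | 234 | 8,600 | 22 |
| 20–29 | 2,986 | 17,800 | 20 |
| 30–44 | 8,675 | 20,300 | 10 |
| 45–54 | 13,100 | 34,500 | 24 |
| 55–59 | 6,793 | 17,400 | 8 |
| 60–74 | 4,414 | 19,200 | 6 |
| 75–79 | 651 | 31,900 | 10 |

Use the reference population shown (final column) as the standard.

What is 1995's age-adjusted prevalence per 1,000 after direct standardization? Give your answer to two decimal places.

220.47

Age-specific rates per 1,000 for 1995: 27.209, 167.753, 427.340, 379.710, 390.402, 229.896, 20.408.
Standard weights: 0.22, 0.20, 0.10, 0.24, 0.08, 0.06, 0.10.
Standardized rate: 0.2200×27.209 + 0.2000×167.753 + 0.1000×427.340 + 0.2400×379.710 + 0.0800×390.402 + 0.0600×229.896 + 0.1000×20.408 = 220.4677 per 1,000.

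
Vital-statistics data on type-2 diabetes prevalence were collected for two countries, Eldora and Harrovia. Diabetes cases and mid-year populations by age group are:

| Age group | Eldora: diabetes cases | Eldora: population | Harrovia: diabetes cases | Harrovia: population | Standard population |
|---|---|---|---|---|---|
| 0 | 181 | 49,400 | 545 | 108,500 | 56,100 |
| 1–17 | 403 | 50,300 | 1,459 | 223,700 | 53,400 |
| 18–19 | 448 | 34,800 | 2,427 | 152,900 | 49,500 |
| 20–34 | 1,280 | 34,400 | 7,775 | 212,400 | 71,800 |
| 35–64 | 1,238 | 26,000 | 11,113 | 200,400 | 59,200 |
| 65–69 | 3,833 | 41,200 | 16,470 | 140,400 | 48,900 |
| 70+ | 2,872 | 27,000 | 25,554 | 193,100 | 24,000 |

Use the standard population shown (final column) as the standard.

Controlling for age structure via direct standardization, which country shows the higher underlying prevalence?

Harrovia

Age-specific rates per 1,000 for Eldora: 3.664, 8.012, 12.874, 37.209, 47.615, 93.034, 106.370.
For Harrovia: 5.023, 6.522, 15.873, 36.605, 55.454, 117.308, 132.336.
Standard total = 362,900; weights = 0.1546, 0.1471, 0.1364, 0.1979, 0.1631, 0.1347, 0.0661.
Eldora: 0.1546×3.664 + 0.1471×8.012 + 0.1364×12.874 + 0.1979×37.209 + 0.1631×47.615 + 0.1347×93.034 + 0.0661×106.370 = 38.2015 per 1,000.
Harrovia: 0.1546×5.023 + 0.1471×6.522 + 0.1364×15.873 + 0.1979×36.605 + 0.1631×55.454 + 0.1347×117.308 + 0.0661×132.336 = 44.7488 per 1,000.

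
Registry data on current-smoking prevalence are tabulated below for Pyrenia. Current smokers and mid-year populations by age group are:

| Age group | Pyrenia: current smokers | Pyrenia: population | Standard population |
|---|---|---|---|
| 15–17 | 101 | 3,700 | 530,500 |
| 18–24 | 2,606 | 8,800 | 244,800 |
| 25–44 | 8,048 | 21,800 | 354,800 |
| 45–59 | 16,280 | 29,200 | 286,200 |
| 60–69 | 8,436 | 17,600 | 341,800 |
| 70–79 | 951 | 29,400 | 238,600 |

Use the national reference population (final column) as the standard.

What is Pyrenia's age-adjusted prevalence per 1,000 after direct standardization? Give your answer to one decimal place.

Age-specific rates per 1,000 for Pyrenia: 27.297, 296.136, 369.174, 557.534, 479.318, 32.347.
Standard total = 1,996,700; weights = 0.2657, 0.1226, 0.1777, 0.1433, 0.1712, 0.1195.
Standardized rate: 0.2657×27.297 + 0.1226×296.136 + 0.1777×369.174 + 0.1433×557.534 + 0.1712×479.318 + 0.1195×32.347 = 274.9906 per 1,000.

275.0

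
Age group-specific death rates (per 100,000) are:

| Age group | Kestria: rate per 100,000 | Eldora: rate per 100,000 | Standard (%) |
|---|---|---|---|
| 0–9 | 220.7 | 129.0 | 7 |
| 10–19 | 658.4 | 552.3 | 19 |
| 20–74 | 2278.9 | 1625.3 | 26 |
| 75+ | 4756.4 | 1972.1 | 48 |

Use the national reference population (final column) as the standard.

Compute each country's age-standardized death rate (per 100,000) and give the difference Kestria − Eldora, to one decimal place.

1533.0

Standard weights: 0.07, 0.19, 0.26, 0.48.
Kestria: 0.0700×220.7 + 0.1900×658.4 + 0.2600×2278.9 + 0.4800×4756.4 = 3016.1310 per 100,000.
Eldora: 0.0700×129.0 + 0.1900×552.3 + 0.2600×1625.3 + 0.4800×1972.1 = 1483.1530 per 100,000.
Difference = 3016.1310 − 1483.1530 = 1532.9780.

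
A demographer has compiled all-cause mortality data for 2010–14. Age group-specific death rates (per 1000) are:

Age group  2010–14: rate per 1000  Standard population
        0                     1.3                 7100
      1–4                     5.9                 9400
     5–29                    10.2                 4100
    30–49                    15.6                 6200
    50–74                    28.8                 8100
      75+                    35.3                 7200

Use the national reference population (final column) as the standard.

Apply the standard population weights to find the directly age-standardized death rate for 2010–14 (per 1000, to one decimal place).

16.4

Standard total = 42100; weights = 0.1686, 0.2233, 0.0974, 0.1473, 0.1924, 0.1710.
Standardized rate: 0.1686×1.3 + 0.2233×5.9 + 0.0974×10.2 + 0.1473×15.6 + 0.1924×28.8 + 0.1710×35.3 = 16.4055 per 1000.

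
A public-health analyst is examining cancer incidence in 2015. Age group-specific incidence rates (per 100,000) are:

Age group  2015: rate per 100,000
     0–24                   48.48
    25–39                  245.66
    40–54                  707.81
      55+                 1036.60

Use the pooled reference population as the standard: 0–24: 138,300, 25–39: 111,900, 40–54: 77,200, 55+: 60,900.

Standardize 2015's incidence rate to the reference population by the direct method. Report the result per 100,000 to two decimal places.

Standard total = 388,300; weights = 0.3562, 0.2882, 0.1988, 0.1568.
Standardized rate: 0.3562×48.48 + 0.2882×245.66 + 0.1988×707.81 + 0.1568×1036.60 = 391.3624 per 100,000.

391.36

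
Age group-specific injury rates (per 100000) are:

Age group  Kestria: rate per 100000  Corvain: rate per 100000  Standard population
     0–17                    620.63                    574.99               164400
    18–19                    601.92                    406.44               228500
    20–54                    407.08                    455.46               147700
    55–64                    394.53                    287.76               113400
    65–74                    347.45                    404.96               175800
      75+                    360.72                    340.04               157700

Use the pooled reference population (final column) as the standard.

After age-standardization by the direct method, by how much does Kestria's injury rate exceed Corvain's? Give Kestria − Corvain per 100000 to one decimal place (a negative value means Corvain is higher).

Standard total = 987500; weights = 0.1665, 0.2314, 0.1496, 0.1148, 0.1780, 0.1597.
Kestria: 0.1665×620.63 + 0.2314×601.92 + 0.1496×407.08 + 0.1148×394.53 + 0.1780×347.45 + 0.1597×360.72 = 468.2562 per 100000.
Corvain: 0.1665×574.99 + 0.2314×406.44 + 0.1496×455.46 + 0.1148×287.76 + 0.1780×404.96 + 0.1597×340.04 = 417.3363 per 100000.
Difference = 468.2562 − 417.3363 = 50.9199.

50.9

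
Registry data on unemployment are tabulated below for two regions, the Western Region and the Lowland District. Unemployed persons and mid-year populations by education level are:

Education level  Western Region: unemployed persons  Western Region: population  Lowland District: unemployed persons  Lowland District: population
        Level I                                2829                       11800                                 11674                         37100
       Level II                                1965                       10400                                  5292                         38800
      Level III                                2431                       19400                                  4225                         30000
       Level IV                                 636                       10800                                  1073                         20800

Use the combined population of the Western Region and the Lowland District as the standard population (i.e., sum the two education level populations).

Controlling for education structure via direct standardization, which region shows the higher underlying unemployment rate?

Lowland District

Education-specific rates per 1000 for the Western Region: 239.746, 188.942, 125.309, 58.889.
For the Lowland District: 314.663, 136.392, 140.833, 51.587.
Combined standard total = 179100; weights = 0.2730, 0.2747, 0.2758, 0.1764.
The Western Region: 0.2730×239.746 + 0.2747×188.942 + 0.2758×125.309 + 0.1764×58.889 = 162.3154 per 1000.
The Lowland District: 0.2730×314.663 + 0.2747×136.392 + 0.2758×140.833 + 0.1764×51.587 = 171.3277 per 1000.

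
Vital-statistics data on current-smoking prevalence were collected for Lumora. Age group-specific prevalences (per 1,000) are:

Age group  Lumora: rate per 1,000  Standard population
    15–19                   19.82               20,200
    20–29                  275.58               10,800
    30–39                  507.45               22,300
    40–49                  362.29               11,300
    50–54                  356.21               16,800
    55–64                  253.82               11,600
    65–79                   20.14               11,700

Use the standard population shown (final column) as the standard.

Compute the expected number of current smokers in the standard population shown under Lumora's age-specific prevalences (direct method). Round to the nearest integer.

27951

Expected current smokers = Σ (standard pop × age-specific rate ÷ 1,000)
= 20,200×19.82/1,000 + 10,800×275.58/1,000 + 22,300×507.45/1,000 + 11,300×362.29/1,000 + 16,800×356.21/1,000 + 11,600×253.82/1,000 + 11,700×20.14/1,000
= 400.36 + 2976.26 + 11316.14 + 4093.88 + 5984.33 + 2944.31 + 235.64 = 27950.92.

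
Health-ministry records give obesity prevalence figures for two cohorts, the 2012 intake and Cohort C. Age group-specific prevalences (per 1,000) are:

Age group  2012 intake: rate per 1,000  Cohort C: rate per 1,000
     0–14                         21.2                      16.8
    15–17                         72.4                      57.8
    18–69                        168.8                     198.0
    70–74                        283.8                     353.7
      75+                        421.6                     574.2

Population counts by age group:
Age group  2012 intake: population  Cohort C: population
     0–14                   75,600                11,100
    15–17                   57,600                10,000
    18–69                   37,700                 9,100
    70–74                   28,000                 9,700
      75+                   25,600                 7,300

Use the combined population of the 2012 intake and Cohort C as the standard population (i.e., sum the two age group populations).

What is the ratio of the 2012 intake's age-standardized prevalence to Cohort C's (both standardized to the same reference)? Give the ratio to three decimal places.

Combined standard total = 271,700; weights = 0.3191, 0.2488, 0.1722, 0.1388, 0.1211.
The 2012 intake: 0.3191×21.2 + 0.2488×72.4 + 0.1722×168.8 + 0.1388×283.8 + 0.1211×421.6 = 144.2842 per 1,000.
Cohort C: 0.3191×16.8 + 0.2488×57.8 + 0.1722×198.0 + 0.1388×353.7 + 0.1211×574.2 = 172.4546 per 1,000.
Ratio = 144.2842 ÷ 172.4546 = 0.83665.

0.837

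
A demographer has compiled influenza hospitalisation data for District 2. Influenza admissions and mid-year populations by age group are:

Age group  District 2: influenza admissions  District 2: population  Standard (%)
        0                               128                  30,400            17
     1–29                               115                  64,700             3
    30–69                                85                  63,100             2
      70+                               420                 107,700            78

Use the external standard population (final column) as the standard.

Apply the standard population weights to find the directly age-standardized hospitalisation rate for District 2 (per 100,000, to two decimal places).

383.78

Age-specific rates per 100,000 for District 2: 421.05, 177.74, 134.71, 389.97.
Standard weights: 0.17, 0.03, 0.02, 0.78.
Standardized rate: 0.1700×421.05 + 0.0300×177.74 + 0.0200×134.71 + 0.7800×389.97 = 383.7837 per 100,000.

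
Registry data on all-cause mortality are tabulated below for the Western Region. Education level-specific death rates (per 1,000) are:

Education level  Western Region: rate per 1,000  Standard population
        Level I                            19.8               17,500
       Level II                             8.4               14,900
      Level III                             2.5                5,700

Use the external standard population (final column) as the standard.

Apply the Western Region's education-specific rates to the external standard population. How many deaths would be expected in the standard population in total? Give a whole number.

486

Expected deaths = Σ (standard pop × education-specific rate ÷ 1,000)
= 17,500×19.8/1,000 + 14,900×8.4/1,000 + 5,700×2.5/1,000
= 346.50 + 125.16 + 14.25 = 485.91.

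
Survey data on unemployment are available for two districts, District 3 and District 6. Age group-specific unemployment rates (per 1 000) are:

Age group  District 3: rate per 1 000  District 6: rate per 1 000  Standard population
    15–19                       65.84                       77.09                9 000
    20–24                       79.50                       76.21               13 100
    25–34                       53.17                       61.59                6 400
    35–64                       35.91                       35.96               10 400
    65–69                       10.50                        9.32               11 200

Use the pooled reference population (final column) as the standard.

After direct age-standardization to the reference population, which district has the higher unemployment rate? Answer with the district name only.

Standard total = 50 100; weights = 0.1796, 0.2615, 0.1277, 0.2076, 0.2236.
District 3: 0.1796×65.84 + 0.2615×79.50 + 0.1277×53.17 + 0.2076×35.91 + 0.2236×10.50 = 49.2088 per 1 000.
District 6: 0.1796×77.09 + 0.2615×76.21 + 0.1277×61.59 + 0.2076×35.96 + 0.2236×9.32 = 51.1917 per 1 000.

District 6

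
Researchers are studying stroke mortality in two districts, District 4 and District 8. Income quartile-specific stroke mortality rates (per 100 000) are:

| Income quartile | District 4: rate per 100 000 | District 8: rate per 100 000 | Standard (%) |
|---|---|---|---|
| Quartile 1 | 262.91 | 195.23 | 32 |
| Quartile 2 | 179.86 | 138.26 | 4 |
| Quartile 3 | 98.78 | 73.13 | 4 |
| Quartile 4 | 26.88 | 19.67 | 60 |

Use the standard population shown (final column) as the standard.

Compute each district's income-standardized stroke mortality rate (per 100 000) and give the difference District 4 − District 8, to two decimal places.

28.67

Standard weights: 0.32, 0.04, 0.04, 0.60.
District 4: 0.3200×262.91 + 0.0400×179.86 + 0.0400×98.78 + 0.6000×26.88 = 111.4048 per 100 000.
District 8: 0.3200×195.23 + 0.0400×138.26 + 0.0400×73.13 + 0.6000×19.67 = 82.7312 per 100 000.
Difference = 111.4048 − 82.7312 = 28.6736.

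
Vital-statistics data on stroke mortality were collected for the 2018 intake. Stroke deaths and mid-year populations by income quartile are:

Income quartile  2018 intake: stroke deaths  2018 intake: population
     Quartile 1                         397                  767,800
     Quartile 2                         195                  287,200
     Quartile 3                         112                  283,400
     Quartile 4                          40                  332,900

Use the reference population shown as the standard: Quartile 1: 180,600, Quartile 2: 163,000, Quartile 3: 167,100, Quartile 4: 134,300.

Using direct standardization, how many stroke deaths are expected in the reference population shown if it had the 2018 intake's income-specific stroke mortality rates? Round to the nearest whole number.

Income-specific rates per 100,000 for the 2018 intake: 51.71, 67.90, 39.52, 12.02.
Expected stroke deaths = Σ (standard pop × income-specific rate ÷ 100,000)
= 180,600×51.71/100,000 + 163,000×67.90/100,000 + 167,100×39.52/100,000 + 134,300×12.02/100,000
= 93.38 + 110.67 + 66.04 + 16.14 = 286.23.

286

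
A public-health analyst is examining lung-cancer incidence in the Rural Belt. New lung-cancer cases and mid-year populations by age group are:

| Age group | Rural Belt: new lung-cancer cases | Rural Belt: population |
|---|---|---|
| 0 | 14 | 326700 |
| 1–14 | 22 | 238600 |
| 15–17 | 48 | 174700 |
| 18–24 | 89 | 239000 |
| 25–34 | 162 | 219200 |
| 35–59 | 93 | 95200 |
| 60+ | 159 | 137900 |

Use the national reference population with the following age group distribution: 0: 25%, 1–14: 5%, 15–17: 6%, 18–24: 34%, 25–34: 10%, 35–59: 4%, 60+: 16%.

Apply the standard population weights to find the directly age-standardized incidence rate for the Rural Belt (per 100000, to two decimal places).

Age-specific rates per 100000 for the Rural Belt: 4.29, 9.22, 27.48, 37.24, 73.91, 97.69, 115.30.
Standard weights: 0.25, 0.05, 0.06, 0.34, 0.10, 0.04, 0.16.
Standardized rate: 0.2500×4.29 + 0.0500×9.22 + 0.0600×27.48 + 0.3400×37.24 + 0.1000×73.91 + 0.0400×97.69 + 0.1600×115.30 = 45.5882 per 100000.

45.59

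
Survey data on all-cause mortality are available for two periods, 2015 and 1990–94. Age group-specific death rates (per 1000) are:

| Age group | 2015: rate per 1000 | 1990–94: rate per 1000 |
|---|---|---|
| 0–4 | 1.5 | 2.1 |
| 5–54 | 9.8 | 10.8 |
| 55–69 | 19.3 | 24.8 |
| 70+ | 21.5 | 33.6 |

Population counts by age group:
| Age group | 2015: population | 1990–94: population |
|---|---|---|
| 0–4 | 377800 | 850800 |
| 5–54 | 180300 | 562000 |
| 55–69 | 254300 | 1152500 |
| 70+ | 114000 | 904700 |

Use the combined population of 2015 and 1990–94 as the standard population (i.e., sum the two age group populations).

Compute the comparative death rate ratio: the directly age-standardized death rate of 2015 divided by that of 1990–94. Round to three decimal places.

Combined standard total = 4396400; weights = 0.2795, 0.1688, 0.3200, 0.2317.
2015: 0.2795×1.5 + 0.1688×9.8 + 0.3200×19.3 + 0.2317×21.5 = 13.2314 per 1000.
1990–94: 0.2795×2.1 + 0.1688×10.8 + 0.3200×24.8 + 0.2317×33.6 = 18.1316 per 1000.
Ratio = 13.2314 ÷ 18.1316 = 0.72974.

0.730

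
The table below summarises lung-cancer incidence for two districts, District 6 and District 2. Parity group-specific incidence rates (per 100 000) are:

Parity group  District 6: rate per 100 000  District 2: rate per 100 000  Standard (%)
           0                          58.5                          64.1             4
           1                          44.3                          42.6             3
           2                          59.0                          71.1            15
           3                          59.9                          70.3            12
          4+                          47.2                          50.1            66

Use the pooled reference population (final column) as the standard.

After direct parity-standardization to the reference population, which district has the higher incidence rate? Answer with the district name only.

Standard weights: 0.04, 0.03, 0.15, 0.12, 0.66.
District 6: 0.0400×58.5 + 0.0300×44.3 + 0.1500×59.0 + 0.1200×59.9 + 0.6600×47.2 = 50.8590 per 100 000.
District 2: 0.0400×64.1 + 0.0300×42.6 + 0.1500×71.1 + 0.1200×70.3 + 0.6600×50.1 = 56.0090 per 100 000.

District 2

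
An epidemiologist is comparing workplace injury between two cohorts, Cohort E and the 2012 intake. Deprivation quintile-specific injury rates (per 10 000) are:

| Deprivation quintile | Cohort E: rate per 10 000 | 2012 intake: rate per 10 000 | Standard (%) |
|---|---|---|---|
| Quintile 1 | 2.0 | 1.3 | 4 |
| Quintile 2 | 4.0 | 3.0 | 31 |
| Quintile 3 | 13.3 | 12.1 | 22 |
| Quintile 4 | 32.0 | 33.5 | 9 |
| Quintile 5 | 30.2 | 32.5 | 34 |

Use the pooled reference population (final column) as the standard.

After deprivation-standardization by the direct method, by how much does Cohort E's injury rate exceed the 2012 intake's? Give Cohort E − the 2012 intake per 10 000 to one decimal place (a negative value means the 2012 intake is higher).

Standard weights: 0.04, 0.31, 0.22, 0.09, 0.34.
Cohort E: 0.0400×2.0 + 0.3100×4.0 + 0.2200×13.3 + 0.0900×32.0 + 0.3400×30.2 = 17.3940 per 10 000.
The 2012 intake: 0.0400×1.3 + 0.3100×3.0 + 0.2200×12.1 + 0.0900×33.5 + 0.3400×32.5 = 17.7090 per 10 000.
Difference = 17.3940 − 17.7090 = -0.3150.

-0.3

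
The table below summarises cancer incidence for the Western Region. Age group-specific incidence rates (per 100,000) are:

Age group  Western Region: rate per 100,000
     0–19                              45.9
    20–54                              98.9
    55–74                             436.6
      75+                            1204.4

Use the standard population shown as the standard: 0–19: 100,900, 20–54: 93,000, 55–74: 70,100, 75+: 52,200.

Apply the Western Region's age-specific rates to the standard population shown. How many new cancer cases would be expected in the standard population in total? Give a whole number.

Expected new cancer cases = Σ (standard pop × age-specific rate ÷ 100,000)
= 100,900×45.9/100,000 + 93,000×98.9/100,000 + 70,100×436.6/100,000 + 52,200×1204.4/100,000
= 46.31 + 91.98 + 306.06 + 628.70 = 1073.04.

1073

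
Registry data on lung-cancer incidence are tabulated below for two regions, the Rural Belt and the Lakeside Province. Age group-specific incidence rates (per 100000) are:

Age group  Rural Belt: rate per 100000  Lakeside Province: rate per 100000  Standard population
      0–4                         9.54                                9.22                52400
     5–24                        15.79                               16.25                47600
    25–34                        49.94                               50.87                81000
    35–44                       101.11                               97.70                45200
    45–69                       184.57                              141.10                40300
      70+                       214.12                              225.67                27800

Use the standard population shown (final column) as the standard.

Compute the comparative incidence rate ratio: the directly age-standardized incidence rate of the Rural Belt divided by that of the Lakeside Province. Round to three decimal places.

1.069

Standard total = 294300; weights = 0.1780, 0.1617, 0.2752, 0.1536, 0.1369, 0.0945.
The Rural Belt: 0.1780×9.54 + 0.1617×15.79 + 0.2752×49.94 + 0.1536×101.11 + 0.1369×184.57 + 0.0945×214.12 = 79.0266 per 100000.
The Lakeside Province: 0.1780×9.22 + 0.1617×16.25 + 0.2752×50.87 + 0.1536×97.70 + 0.1369×141.10 + 0.0945×225.67 = 73.9147 per 100000.
Ratio = 79.0266 ÷ 73.9147 = 1.06916.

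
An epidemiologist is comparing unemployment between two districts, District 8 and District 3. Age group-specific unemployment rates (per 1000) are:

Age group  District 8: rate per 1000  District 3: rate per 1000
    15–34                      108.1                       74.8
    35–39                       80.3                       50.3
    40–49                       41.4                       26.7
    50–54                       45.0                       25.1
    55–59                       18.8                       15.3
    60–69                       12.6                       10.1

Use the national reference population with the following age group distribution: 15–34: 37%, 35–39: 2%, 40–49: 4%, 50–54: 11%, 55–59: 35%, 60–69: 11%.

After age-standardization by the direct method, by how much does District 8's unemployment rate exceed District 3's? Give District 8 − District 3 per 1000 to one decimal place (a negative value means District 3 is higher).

17.2

Standard weights: 0.37, 0.02, 0.04, 0.11, 0.35, 0.11.
District 8: 0.3700×108.1 + 0.0200×80.3 + 0.0400×41.4 + 0.1100×45.0 + 0.3500×18.8 + 0.1100×12.6 = 56.1750 per 1000.
District 3: 0.3700×74.8 + 0.0200×50.3 + 0.0400×26.7 + 0.1100×25.1 + 0.3500×15.3 + 0.1100×10.1 = 38.9770 per 1000.
Difference = 56.1750 − 38.9770 = 17.1980.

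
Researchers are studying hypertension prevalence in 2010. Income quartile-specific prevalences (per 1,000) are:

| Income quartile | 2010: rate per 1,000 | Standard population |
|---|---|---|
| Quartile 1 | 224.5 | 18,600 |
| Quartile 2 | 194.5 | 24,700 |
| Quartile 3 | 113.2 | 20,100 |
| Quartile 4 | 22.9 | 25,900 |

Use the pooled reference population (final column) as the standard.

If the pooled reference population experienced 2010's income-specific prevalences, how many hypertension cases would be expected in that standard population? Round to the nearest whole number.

11848

Expected hypertension cases = Σ (standard pop × income-specific rate ÷ 1,000)
= 18,600×224.5/1,000 + 24,700×194.5/1,000 + 20,100×113.2/1,000 + 25,900×22.9/1,000
= 4175.70 + 4804.15 + 2275.32 + 593.11 = 11848.28.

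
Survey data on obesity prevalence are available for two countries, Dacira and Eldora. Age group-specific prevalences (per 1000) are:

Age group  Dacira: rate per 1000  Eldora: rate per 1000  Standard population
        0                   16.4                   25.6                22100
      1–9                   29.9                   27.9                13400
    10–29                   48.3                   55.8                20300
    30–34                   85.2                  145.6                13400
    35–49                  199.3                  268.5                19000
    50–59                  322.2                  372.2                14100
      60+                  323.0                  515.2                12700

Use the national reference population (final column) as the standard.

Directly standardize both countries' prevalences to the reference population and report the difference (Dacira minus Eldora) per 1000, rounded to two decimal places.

Standard total = 115000; weights = 0.1922, 0.1165, 0.1765, 0.1165, 0.1652, 0.1226, 0.1104.
Dacira: 0.1922×16.4 + 0.1165×29.9 + 0.1765×48.3 + 0.1165×85.2 + 0.1652×199.3 + 0.1226×322.2 + 0.1104×323.0 = 133.1921 per 1000.
Eldora: 0.1922×25.6 + 0.1165×27.9 + 0.1765×55.8 + 0.1165×145.6 + 0.1652×268.5 + 0.1226×372.2 + 0.1104×515.2 = 181.8779 per 1000.
Difference = 133.1921 − 181.8779 = -48.6858.

-48.69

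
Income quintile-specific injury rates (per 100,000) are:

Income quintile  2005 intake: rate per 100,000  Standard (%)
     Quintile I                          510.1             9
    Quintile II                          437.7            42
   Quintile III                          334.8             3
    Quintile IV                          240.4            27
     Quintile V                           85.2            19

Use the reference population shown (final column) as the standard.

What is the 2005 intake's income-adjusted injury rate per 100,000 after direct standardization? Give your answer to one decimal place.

320.9

Standard weights: 0.09, 0.42, 0.03, 0.27, 0.19.
Standardized rate: 0.0900×510.1 + 0.4200×437.7 + 0.0300×334.8 + 0.2700×240.4 + 0.1900×85.2 = 320.8830 per 100,000.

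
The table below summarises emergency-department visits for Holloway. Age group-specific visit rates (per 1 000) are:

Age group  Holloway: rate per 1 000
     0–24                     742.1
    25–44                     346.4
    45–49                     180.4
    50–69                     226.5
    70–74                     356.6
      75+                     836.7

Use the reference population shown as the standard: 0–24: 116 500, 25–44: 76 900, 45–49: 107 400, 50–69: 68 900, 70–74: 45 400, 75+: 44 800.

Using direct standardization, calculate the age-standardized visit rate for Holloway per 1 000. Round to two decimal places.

Standard total = 459 900; weights = 0.2533, 0.1672, 0.2335, 0.1498, 0.0987, 0.0974.
Standardized rate: 0.2533×742.1 + 0.1672×346.4 + 0.2335×180.4 + 0.1498×226.5 + 0.0987×356.6 + 0.0974×836.7 = 438.6767 per 1 000.

438.68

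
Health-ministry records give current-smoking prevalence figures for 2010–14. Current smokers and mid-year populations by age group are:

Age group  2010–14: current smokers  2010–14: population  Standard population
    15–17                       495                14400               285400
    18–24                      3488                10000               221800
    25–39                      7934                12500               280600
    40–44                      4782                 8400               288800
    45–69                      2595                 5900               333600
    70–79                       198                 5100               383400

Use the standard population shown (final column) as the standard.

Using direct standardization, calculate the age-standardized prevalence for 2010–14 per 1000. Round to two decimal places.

329.67

Age-specific rates per 1000 for 2010–14: 34.375, 348.800, 634.720, 569.286, 439.831, 38.824.
Standard total = 1793600; weights = 0.1591, 0.1237, 0.1564, 0.1610, 0.1860, 0.2138.
Standardized rate: 0.1591×34.375 + 0.1237×348.800 + 0.1564×634.720 + 0.1610×569.286 + 0.1860×439.831 + 0.2138×38.824 = 329.6716 per 1000.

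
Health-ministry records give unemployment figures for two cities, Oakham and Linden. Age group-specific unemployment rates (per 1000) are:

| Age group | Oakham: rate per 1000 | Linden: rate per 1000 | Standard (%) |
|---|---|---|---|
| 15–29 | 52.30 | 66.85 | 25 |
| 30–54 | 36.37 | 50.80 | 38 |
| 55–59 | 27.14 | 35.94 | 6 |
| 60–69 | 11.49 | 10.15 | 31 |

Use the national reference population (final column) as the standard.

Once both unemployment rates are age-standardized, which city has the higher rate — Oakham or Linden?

Linden

Standard weights: 0.25, 0.38, 0.06, 0.31.
Oakham: 0.2500×52.30 + 0.3800×36.37 + 0.0600×27.14 + 0.3100×11.49 = 32.0859 per 1000.
Linden: 0.2500×66.85 + 0.3800×50.80 + 0.0600×35.94 + 0.3100×10.15 = 41.3194 per 1000.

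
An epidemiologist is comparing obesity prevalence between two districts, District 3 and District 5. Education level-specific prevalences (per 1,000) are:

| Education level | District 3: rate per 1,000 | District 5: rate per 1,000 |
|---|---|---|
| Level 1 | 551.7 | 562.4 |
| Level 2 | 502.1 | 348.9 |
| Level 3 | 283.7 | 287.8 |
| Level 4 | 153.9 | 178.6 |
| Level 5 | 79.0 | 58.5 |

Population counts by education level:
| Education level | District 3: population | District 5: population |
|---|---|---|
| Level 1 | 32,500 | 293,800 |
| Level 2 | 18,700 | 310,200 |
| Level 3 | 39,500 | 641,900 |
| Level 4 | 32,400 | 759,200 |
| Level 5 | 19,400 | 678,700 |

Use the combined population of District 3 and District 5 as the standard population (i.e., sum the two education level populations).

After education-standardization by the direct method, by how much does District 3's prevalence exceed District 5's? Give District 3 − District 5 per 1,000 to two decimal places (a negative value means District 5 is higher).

Combined standard total = 2,826,300; weights = 0.1155, 0.1164, 0.2411, 0.2801, 0.2470.
District 3: 0.1155×551.7 + 0.1164×502.1 + 0.2411×283.7 + 0.2801×153.9 + 0.2470×79.0 = 253.1404 per 1,000.
District 5: 0.1155×562.4 + 0.1164×348.9 + 0.2411×287.8 + 0.2801×178.6 + 0.2470×58.5 = 239.3907 per 1,000.
Difference = 253.1404 − 239.3907 = 13.7497.

13.75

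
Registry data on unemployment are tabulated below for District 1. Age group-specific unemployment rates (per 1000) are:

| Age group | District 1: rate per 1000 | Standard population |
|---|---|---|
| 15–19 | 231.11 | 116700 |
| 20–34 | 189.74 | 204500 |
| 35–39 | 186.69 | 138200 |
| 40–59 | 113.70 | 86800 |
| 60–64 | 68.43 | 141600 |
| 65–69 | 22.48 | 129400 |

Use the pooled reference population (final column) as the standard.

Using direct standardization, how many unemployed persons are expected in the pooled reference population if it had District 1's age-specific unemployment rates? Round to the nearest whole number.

Expected unemployed persons = Σ (standard pop × age-specific rate ÷ 1000)
= 116700×231.11/1000 + 204500×189.74/1000 + 138200×186.69/1000 + 86800×113.70/1000 + 141600×68.43/1000 + 129400×22.48/1000
= 26970.54 + 38801.83 + 25800.56 + 9869.16 + 9689.69 + 2908.91 = 114040.68.

114041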